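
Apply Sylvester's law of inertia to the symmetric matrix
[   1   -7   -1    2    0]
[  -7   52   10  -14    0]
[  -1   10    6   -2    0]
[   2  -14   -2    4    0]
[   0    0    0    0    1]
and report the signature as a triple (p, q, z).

step 0: pivot 1 → sign +
step 1: pivot 3 → sign +
step 2: pivot 2 → sign +
step 3: pivot 1 → sign +
step 4: row/col 4 already zero → sign 0
signature = (4, 0, 1)

Answer: (4, 0, 1)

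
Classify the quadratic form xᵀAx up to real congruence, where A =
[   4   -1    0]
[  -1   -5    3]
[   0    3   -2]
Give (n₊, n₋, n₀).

Answer: (1, 2, 0)

Derivation:
step 0: pivot 4 → sign +
step 1: pivot -21/4 → sign −
step 2: pivot -2/7 → sign −
signature = (1, 2, 0)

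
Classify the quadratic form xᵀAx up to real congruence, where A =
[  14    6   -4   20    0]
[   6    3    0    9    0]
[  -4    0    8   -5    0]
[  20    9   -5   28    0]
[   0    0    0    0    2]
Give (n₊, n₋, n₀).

step 0: pivot 14 → sign +
step 1: pivot 3/7 → sign +
step 2: pivot -1 → sign −
step 3: pivot 1 → sign +
step 4: pivot 2 → sign +
signature = (4, 1, 0)

Answer: (4, 1, 0)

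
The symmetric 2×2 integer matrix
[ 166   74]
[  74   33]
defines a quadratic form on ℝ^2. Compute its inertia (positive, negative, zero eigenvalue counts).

Answer: (2, 0, 0)

Derivation:
step 0: pivot 166 → sign +
step 1: pivot 1/83 → sign +
signature = (2, 0, 0)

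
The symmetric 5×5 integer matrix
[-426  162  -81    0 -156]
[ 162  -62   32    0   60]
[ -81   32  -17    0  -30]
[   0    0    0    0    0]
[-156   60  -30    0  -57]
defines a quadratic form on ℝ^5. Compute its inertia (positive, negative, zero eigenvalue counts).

step 0: pivot -426 → sign −
step 1: pivot -28/71 → sign −
step 2: pivot 57/28 → sign +
step 3: pivot -3/19 → sign −
step 4: row/col 4 already zero → sign 0
signature = (1, 3, 1)

Answer: (1, 3, 1)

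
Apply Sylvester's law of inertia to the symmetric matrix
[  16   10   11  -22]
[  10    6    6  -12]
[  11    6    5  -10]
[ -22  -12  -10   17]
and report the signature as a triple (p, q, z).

step 0: pivot 16 → sign +
step 1: pivot -1/4 → sign −
step 2: pivot 1/2 → sign +
step 3: pivot -3 → sign −
signature = (2, 2, 0)

Answer: (2, 2, 0)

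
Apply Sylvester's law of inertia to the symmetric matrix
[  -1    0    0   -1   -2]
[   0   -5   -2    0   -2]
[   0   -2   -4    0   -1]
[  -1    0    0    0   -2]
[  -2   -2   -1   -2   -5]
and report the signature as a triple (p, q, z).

step 0: pivot -1 → sign −
step 1: pivot -5 → sign −
step 2: pivot -16/5 → sign −
step 3: pivot 1 → sign +
step 4: pivot -3/16 → sign −
signature = (1, 4, 0)

Answer: (1, 4, 0)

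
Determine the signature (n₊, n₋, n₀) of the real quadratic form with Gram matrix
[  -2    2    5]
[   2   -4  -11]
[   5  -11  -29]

step 0: pivot -2 → sign −
step 1: pivot -2 → sign −
step 2: pivot 3/2 → sign +
signature = (1, 2, 0)

Answer: (1, 2, 0)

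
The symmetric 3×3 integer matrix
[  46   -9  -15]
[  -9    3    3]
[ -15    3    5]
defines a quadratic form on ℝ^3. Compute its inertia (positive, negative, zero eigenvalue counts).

Answer: (3, 0, 0)

Derivation:
step 0: pivot 46 → sign +
step 1: pivot 57/46 → sign +
step 2: pivot 2/19 → sign +
signature = (3, 0, 0)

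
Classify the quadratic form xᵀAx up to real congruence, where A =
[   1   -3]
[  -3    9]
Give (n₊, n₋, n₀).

step 0: pivot 1 → sign +
step 1: row/col 1 already zero → sign 0
signature = (1, 0, 1)

Answer: (1, 0, 1)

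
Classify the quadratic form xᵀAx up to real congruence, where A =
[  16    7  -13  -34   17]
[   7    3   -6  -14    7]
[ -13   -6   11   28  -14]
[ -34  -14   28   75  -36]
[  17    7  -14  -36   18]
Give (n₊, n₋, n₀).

Answer: (4, 1, 0)

Derivation:
step 0: pivot 16 → sign +
step 1: pivot -1/16 → sign −
step 2: pivot 2 → sign +
step 3: pivot 7 → sign +
step 4: pivot 3/7 → sign +
signature = (4, 1, 0)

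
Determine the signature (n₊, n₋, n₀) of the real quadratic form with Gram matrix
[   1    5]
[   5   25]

Answer: (1, 0, 1)

Derivation:
step 0: pivot 1 → sign +
step 1: row/col 1 already zero → sign 0
signature = (1, 0, 1)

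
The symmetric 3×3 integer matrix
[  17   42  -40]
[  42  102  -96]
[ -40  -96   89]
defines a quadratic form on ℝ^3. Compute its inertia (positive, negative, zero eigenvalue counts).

step 0: pivot 17 → sign +
step 1: pivot -30/17 → sign −
step 2: pivot -3/5 → sign −
signature = (1, 2, 0)

Answer: (1, 2, 0)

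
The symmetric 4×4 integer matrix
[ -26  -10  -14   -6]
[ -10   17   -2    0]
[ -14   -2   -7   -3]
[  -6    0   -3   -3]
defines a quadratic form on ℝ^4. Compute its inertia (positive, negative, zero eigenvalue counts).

Answer: (1, 2, 1)

Derivation:
step 0: pivot -26 → sign −
step 1: pivot 271/13 → sign +
step 2: pivot -3/271 → sign −
step 3: row/col 3 already zero → sign 0
signature = (1, 2, 1)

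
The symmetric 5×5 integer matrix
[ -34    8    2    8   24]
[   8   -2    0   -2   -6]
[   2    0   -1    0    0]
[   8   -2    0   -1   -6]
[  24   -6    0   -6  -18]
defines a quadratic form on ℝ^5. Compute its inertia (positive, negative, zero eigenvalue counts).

step 0: pivot -34 → sign −
step 1: pivot -2/17 → sign −
step 2: pivot 1 → sign +
step 3: pivot 1 → sign +
step 4: row/col 4 already zero → sign 0
signature = (2, 2, 1)

Answer: (2, 2, 1)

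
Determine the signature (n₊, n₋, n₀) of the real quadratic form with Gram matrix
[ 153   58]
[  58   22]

Answer: (2, 0, 0)

Derivation:
step 0: pivot 153 → sign +
step 1: pivot 2/153 → sign +
signature = (2, 0, 0)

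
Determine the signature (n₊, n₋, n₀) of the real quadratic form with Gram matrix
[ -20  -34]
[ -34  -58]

Answer: (0, 2, 0)

Derivation:
step 0: pivot -20 → sign −
step 1: pivot -1/5 → sign −
signature = (0, 2, 0)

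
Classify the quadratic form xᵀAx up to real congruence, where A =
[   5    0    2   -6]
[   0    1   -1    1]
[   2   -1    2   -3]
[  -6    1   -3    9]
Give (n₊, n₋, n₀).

Answer: (3, 0, 1)

Derivation:
step 0: pivot 5 → sign +
step 1: pivot 1 → sign +
step 2: pivot 1/5 → sign +
step 3: row/col 3 already zero → sign 0
signature = (3, 0, 1)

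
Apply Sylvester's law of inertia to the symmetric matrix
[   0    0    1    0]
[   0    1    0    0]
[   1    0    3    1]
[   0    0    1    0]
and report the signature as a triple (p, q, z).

Answer: (2, 1, 1)

Derivation:
step 0: pivot 1 → sign +
step 1: pivot 3 → sign +
step 2: pivot -1/3 → sign −
step 3: row/col 3 already zero → sign 0
signature = (2, 1, 1)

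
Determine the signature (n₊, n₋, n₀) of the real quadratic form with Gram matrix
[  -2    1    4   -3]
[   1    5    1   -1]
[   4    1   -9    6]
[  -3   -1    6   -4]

Answer: (2, 2, 0)

Derivation:
step 0: pivot -2 → sign −
step 1: pivot 11/2 → sign +
step 2: pivot -29/11 → sign −
step 3: pivot 2/29 → sign +
signature = (2, 2, 0)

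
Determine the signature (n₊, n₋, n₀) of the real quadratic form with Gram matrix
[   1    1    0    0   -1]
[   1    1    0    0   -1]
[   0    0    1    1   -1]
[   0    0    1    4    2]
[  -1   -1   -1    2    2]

Answer: (3, 1, 1)

Derivation:
step 0: pivot 1 → sign +
step 1: pivot 1 → sign +
step 2: pivot 3 → sign +
step 3: pivot -3 → sign −
step 4: row/col 4 already zero → sign 0
signature = (3, 1, 1)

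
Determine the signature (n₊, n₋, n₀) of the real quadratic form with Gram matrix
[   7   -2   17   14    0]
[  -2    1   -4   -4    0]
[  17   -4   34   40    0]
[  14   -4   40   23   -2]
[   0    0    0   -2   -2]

Answer: (3, 2, 0)

Derivation:
step 0: pivot 7 → sign +
step 1: pivot 3/7 → sign +
step 2: pivot -9 → sign −
step 3: pivot -1 → sign −
step 4: pivot 2 → sign +
signature = (3, 2, 0)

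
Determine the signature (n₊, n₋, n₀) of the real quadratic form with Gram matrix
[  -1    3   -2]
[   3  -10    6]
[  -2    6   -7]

Answer: (0, 3, 0)

Derivation:
step 0: pivot -1 → sign −
step 1: pivot -1 → sign −
step 2: pivot -3 → sign −
signature = (0, 3, 0)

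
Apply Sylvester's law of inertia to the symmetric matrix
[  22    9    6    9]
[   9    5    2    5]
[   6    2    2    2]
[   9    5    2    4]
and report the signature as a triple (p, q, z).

step 0: pivot 22 → sign +
step 1: pivot 29/22 → sign +
step 2: pivot 6/29 → sign +
step 3: pivot -1 → sign −
signature = (3, 1, 0)

Answer: (3, 1, 0)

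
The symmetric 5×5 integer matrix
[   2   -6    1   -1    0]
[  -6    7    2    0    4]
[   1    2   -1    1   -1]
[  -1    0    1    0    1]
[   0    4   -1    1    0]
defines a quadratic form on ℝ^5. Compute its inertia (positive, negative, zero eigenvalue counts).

Answer: (4, 1, 0)

Derivation:
step 0: pivot 2 → sign +
step 1: pivot -11 → sign −
step 2: pivot 17/22 → sign +
step 3: pivot 5/17 → sign +
step 4: pivot 2/5 → sign +
signature = (4, 1, 0)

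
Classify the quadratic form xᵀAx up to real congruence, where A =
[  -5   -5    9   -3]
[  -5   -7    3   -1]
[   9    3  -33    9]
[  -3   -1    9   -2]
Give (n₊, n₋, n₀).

step 0: pivot -5 → sign −
step 1: pivot -2 → sign −
step 2: pivot 6/5 → sign +
step 3: pivot -3 → sign −
signature = (1, 3, 0)

Answer: (1, 3, 0)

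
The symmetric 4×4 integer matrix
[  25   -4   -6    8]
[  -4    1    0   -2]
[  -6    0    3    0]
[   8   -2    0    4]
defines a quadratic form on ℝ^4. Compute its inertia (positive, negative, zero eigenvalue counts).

step 0: pivot 25 → sign +
step 1: pivot 9/25 → sign +
step 2: pivot -1 → sign −
step 3: row/col 3 already zero → sign 0
signature = (2, 1, 1)

Answer: (2, 1, 1)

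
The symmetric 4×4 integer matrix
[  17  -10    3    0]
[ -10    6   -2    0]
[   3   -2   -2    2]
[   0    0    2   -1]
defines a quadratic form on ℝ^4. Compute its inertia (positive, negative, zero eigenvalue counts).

Answer: (3, 1, 0)

Derivation:
step 0: pivot 17 → sign +
step 1: pivot 2/17 → sign +
step 2: pivot -3 → sign −
step 3: pivot 1/3 → sign +
signature = (3, 1, 0)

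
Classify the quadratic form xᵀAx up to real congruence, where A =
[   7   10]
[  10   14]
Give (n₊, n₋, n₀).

Answer: (1, 1, 0)

Derivation:
step 0: pivot 7 → sign +
step 1: pivot -2/7 → sign −
signature = (1, 1, 0)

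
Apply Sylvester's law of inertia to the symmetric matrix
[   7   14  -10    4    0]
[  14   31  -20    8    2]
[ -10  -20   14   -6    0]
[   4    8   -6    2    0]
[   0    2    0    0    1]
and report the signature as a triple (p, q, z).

step 0: pivot 7 → sign +
step 1: pivot 3 → sign +
step 2: pivot -2/7 → sign −
step 3: pivot -1/3 → sign −
step 4: row/col 4 already zero → sign 0
signature = (2, 2, 1)

Answer: (2, 2, 1)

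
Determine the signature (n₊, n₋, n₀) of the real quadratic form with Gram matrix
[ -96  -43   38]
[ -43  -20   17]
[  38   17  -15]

Answer: (1, 2, 0)

Derivation:
step 0: pivot -96 → sign −
step 1: pivot -71/96 → sign −
step 2: pivot 3/71 → sign +
signature = (1, 2, 0)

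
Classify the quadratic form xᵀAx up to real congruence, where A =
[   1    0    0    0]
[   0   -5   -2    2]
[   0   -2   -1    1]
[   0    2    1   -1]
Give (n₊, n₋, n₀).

Answer: (1, 2, 1)

Derivation:
step 0: pivot 1 → sign +
step 1: pivot -5 → sign −
step 2: pivot -1/5 → sign −
step 3: row/col 3 already zero → sign 0
signature = (1, 2, 1)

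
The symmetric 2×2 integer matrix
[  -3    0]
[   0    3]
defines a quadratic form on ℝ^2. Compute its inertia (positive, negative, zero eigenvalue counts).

Answer: (1, 1, 0)

Derivation:
step 0: pivot -3 → sign −
step 1: pivot 3 → sign +
signature = (1, 1, 0)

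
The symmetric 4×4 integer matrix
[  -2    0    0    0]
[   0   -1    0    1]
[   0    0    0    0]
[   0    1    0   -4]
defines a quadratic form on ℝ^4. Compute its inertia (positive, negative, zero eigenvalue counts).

step 0: pivot -2 → sign −
step 1: pivot -1 → sign −
step 2: pivot -3 → sign −
step 3: row/col 3 already zero → sign 0
signature = (0, 3, 1)

Answer: (0, 3, 1)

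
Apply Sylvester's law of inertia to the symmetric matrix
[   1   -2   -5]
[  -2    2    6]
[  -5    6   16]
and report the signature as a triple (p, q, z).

Answer: (1, 2, 0)

Derivation:
step 0: pivot 1 → sign +
step 1: pivot -2 → sign −
step 2: pivot -1 → sign −
signature = (1, 2, 0)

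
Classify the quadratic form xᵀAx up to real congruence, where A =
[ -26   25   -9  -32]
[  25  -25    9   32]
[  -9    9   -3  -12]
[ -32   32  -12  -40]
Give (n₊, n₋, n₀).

step 0: pivot -26 → sign −
step 1: pivot -25/26 → sign −
step 2: pivot 6/25 → sign +
step 3: row/col 3 already zero → sign 0
signature = (1, 2, 1)

Answer: (1, 2, 1)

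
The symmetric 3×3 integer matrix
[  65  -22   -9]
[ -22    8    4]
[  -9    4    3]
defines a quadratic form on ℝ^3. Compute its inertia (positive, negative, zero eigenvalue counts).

Answer: (3, 0, 0)

Derivation:
step 0: pivot 65 → sign +
step 1: pivot 36/65 → sign +
step 2: pivot 1/9 → sign +
signature = (3, 0, 0)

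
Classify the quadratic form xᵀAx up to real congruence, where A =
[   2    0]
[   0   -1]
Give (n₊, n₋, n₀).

step 0: pivot 2 → sign +
step 1: pivot -1 → sign −
signature = (1, 1, 0)

Answer: (1, 1, 0)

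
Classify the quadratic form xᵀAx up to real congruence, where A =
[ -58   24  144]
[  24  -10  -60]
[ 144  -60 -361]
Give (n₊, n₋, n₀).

Answer: (0, 3, 0)

Derivation:
step 0: pivot -58 → sign −
step 1: pivot -2/29 → sign −
step 2: pivot -1 → sign −
signature = (0, 3, 0)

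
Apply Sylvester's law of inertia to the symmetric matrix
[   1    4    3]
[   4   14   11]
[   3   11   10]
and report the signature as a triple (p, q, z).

Answer: (2, 1, 0)

Derivation:
step 0: pivot 1 → sign +
step 1: pivot -2 → sign −
step 2: pivot 3/2 → sign +
signature = (2, 1, 0)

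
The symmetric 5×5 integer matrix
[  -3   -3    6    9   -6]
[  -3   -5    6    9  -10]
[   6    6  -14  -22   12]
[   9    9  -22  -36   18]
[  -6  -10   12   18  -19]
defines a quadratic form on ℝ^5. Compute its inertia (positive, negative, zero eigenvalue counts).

Answer: (1, 4, 0)

Derivation:
step 0: pivot -3 → sign −
step 1: pivot -2 → sign −
step 2: pivot -2 → sign −
step 3: pivot -1 → sign −
step 4: pivot 1 → sign +
signature = (1, 4, 0)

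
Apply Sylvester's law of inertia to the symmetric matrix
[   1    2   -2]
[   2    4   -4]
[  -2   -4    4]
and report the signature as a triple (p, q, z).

Answer: (1, 0, 2)

Derivation:
step 0: pivot 1 → sign +
step 1: row/col 1 already zero → sign 0
step 2: row/col 2 already zero → sign 0
signature = (1, 0, 2)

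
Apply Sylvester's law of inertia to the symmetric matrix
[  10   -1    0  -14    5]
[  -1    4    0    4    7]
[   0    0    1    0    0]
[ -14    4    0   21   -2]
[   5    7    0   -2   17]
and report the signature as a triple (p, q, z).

Answer: (4, 1, 0)

Derivation:
step 0: pivot 10 → sign +
step 1: pivot 39/10 → sign +
step 2: pivot 1 → sign +
step 3: pivot -1/3 → sign −
step 4: pivot 1/13 → sign +
signature = (4, 1, 0)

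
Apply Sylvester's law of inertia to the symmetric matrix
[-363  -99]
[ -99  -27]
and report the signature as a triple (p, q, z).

step 0: pivot -363 → sign −
step 1: row/col 1 already zero → sign 0
signature = (0, 1, 1)

Answer: (0, 1, 1)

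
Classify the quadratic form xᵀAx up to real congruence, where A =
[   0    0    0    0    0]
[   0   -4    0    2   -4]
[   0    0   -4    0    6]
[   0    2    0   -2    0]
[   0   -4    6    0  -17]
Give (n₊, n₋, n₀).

Answer: (0, 3, 2)

Derivation:
step 0: pivot -4 → sign −
step 1: pivot -4 → sign −
step 2: pivot -1 → sign −
step 3: row/col 3 already zero → sign 0
step 4: row/col 4 already zero → sign 0
signature = (0, 3, 2)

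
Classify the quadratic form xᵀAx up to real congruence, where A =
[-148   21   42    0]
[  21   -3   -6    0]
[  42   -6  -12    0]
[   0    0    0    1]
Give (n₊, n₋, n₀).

step 0: pivot -148 → sign −
step 1: pivot -3/148 → sign −
step 2: pivot 1 → sign +
step 3: row/col 3 already zero → sign 0
signature = (1, 2, 1)

Answer: (1, 2, 1)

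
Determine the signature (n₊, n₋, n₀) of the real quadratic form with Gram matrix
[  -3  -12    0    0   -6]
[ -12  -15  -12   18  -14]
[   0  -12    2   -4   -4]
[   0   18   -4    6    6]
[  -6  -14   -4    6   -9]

Answer: (2, 3, 0)

Derivation:
step 0: pivot -3 → sign −
step 1: pivot 33 → sign +
step 2: pivot -26/11 → sign −
step 3: pivot -14/13 → sign −
step 4: pivot 1/21 → sign +
signature = (2, 3, 0)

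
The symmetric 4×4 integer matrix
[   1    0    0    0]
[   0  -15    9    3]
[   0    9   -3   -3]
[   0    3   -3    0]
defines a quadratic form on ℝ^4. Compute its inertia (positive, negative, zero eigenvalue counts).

step 0: pivot 1 → sign +
step 1: pivot -15 → sign −
step 2: pivot 12/5 → sign +
step 3: row/col 3 already zero → sign 0
signature = (2, 1, 1)

Answer: (2, 1, 1)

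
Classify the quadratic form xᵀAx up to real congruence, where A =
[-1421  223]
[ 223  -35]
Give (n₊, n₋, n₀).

Answer: (0, 2, 0)

Derivation:
step 0: pivot -1421 → sign −
step 1: pivot -6/1421 → sign −
signature = (0, 2, 0)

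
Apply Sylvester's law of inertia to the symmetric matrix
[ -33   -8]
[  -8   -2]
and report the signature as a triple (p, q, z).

step 0: pivot -33 → sign −
step 1: pivot -2/33 → sign −
signature = (0, 2, 0)

Answer: (0, 2, 0)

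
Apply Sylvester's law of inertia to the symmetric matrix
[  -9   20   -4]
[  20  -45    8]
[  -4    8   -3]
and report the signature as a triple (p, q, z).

step 0: pivot -9 → sign −
step 1: pivot -5/9 → sign −
step 2: pivot 1/5 → sign +
signature = (1, 2, 0)

Answer: (1, 2, 0)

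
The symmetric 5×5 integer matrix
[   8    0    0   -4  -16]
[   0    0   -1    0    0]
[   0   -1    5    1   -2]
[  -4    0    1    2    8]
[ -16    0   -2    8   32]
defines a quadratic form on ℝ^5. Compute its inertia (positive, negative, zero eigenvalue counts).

Answer: (2, 1, 2)

Derivation:
step 0: pivot 8 → sign +
step 1: pivot 5 → sign +
step 2: pivot -1/5 → sign −
step 3: row/col 3 already zero → sign 0
step 4: row/col 4 already zero → sign 0
signature = (2, 1, 2)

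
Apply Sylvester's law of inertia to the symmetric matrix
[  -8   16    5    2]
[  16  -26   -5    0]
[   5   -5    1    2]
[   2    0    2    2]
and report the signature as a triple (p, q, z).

Answer: (1, 2, 1)

Derivation:
step 0: pivot -8 → sign −
step 1: pivot 6 → sign +
step 2: pivot -1/24 → sign −
step 3: row/col 3 already zero → sign 0
signature = (1, 2, 1)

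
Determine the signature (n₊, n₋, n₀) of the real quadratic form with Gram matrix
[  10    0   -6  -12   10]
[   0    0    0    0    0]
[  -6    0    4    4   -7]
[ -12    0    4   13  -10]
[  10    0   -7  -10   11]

step 0: pivot 10 → sign +
step 1: pivot 2/5 → sign +
step 2: pivot -27 → sign −
step 3: pivot -1/6 → sign −
step 4: row/col 4 already zero → sign 0
signature = (2, 2, 1)

Answer: (2, 2, 1)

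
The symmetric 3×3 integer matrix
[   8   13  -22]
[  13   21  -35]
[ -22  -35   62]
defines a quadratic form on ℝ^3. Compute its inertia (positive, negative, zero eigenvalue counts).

step 0: pivot 8 → sign +
step 1: pivot -1/8 → sign −
step 2: pivot 6 → sign +
signature = (2, 1, 0)

Answer: (2, 1, 0)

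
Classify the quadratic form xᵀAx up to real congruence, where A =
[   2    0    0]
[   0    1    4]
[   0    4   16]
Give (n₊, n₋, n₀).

Answer: (2, 0, 1)

Derivation:
step 0: pivot 2 → sign +
step 1: pivot 1 → sign +
step 2: row/col 2 already zero → sign 0
signature = (2, 0, 1)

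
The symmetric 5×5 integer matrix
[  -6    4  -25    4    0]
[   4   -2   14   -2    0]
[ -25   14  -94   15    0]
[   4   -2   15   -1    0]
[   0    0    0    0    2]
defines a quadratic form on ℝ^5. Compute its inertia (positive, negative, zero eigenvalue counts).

Answer: (3, 2, 0)

Derivation:
step 0: pivot -6 → sign −
step 1: pivot 2/3 → sign +
step 2: pivot -1/2 → sign −
step 3: pivot 3 → sign +
step 4: pivot 2 → sign +
signature = (3, 2, 0)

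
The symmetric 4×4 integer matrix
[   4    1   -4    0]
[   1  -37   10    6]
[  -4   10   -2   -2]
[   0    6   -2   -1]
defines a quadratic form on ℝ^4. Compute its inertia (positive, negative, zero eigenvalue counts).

Answer: (1, 3, 0)

Derivation:
step 0: pivot 4 → sign +
step 1: pivot -149/4 → sign −
step 2: pivot -410/149 → sign −
step 3: pivot -3/205 → sign −
signature = (1, 3, 0)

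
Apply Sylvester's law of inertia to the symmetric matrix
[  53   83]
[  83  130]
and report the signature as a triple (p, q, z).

step 0: pivot 53 → sign +
step 1: pivot 1/53 → sign +
signature = (2, 0, 0)

Answer: (2, 0, 0)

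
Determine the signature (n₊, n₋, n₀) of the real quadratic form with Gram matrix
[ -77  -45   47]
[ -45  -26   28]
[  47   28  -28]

step 0: pivot -77 → sign −
step 1: pivot 23/77 → sign +
step 2: pivot -6/23 → sign −
signature = (1, 2, 0)

Answer: (1, 2, 0)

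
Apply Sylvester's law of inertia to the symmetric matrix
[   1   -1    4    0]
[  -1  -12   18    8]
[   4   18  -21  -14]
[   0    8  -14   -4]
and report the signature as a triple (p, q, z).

step 0: pivot 1 → sign +
step 1: pivot -13 → sign −
step 2: pivot 3/13 → sign +
step 3: row/col 3 already zero → sign 0
signature = (2, 1, 1)

Answer: (2, 1, 1)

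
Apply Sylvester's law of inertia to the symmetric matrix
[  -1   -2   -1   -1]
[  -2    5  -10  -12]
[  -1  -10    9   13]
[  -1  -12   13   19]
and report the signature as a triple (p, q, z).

step 0: pivot -1 → sign −
step 1: pivot 9 → sign +
step 2: pivot 26/9 → sign +
step 3: pivot -2/13 → sign −
signature = (2, 2, 0)

Answer: (2, 2, 0)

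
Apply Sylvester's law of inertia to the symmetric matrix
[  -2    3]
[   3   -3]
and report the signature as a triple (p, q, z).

Answer: (1, 1, 0)

Derivation:
step 0: pivot -2 → sign −
step 1: pivot 3/2 → sign +
signature = (1, 1, 0)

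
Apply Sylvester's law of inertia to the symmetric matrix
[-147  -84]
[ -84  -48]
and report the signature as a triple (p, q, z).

step 0: pivot -147 → sign −
step 1: row/col 1 already zero → sign 0
signature = (0, 1, 1)

Answer: (0, 1, 1)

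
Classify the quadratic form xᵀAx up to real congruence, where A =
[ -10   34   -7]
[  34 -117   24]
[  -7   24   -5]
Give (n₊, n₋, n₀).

step 0: pivot -10 → sign −
step 1: pivot -7/5 → sign −
step 2: pivot -1/14 → sign −
signature = (0, 3, 0)

Answer: (0, 3, 0)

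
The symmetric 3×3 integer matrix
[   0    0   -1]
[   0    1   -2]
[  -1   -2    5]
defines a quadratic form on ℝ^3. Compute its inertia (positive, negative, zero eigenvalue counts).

step 0: pivot 1 → sign +
step 1: pivot 1 → sign +
step 2: pivot -1 → sign −
signature = (2, 1, 0)

Answer: (2, 1, 0)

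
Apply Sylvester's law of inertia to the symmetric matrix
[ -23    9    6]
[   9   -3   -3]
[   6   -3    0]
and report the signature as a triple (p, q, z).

step 0: pivot -23 → sign −
step 1: pivot 12/23 → sign +
step 2: pivot 3/4 → sign +
signature = (2, 1, 0)

Answer: (2, 1, 0)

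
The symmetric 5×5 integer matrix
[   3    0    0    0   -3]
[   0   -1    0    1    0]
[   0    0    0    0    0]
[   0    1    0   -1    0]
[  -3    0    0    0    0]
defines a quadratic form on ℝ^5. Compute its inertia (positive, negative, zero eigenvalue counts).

Answer: (1, 2, 2)

Derivation:
step 0: pivot 3 → sign +
step 1: pivot -1 → sign −
step 2: pivot -3 → sign −
step 3: row/col 3 already zero → sign 0
step 4: row/col 4 already zero → sign 0
signature = (1, 2, 2)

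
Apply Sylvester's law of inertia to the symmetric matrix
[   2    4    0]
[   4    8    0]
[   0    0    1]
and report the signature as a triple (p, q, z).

step 0: pivot 2 → sign +
step 1: pivot 1 → sign +
step 2: row/col 2 already zero → sign 0
signature = (2, 0, 1)

Answer: (2, 0, 1)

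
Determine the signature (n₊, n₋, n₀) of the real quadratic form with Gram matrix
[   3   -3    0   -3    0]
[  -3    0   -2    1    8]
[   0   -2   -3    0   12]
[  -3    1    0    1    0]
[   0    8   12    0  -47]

step 0: pivot 3 → sign +
step 1: pivot -3 → sign −
step 2: pivot -5/3 → sign −
step 3: pivot 2/5 → sign +
step 4: pivot 1 → sign +
signature = (3, 2, 0)

Answer: (3, 2, 0)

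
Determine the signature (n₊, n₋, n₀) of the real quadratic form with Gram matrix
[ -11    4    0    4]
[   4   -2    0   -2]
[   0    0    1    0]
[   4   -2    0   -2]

Answer: (1, 2, 1)

Derivation:
step 0: pivot -11 → sign −
step 1: pivot -6/11 → sign −
step 2: pivot 1 → sign +
step 3: row/col 3 already zero → sign 0
signature = (1, 2, 1)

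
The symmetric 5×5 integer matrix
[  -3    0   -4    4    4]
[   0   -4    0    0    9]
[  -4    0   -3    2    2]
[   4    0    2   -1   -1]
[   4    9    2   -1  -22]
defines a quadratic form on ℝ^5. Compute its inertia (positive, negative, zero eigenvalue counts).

Answer: (1, 4, 0)

Derivation:
step 0: pivot -3 → sign −
step 1: pivot -4 → sign −
step 2: pivot 7/3 → sign +
step 3: pivot -3/7 → sign −
step 4: pivot -3/4 → sign −
signature = (1, 4, 0)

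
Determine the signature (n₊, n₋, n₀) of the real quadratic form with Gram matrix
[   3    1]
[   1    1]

step 0: pivot 3 → sign +
step 1: pivot 2/3 → sign +
signature = (2, 0, 0)

Answer: (2, 0, 0)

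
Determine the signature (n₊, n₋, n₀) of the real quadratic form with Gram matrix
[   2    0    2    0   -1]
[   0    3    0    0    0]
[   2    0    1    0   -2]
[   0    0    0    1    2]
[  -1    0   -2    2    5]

step 0: pivot 2 → sign +
step 1: pivot 3 → sign +
step 2: pivot -1 → sign −
step 3: pivot 1 → sign +
step 4: pivot 3/2 → sign +
signature = (4, 1, 0)

Answer: (4, 1, 0)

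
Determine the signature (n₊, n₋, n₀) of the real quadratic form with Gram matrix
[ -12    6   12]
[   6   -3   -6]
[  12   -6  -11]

Answer: (1, 1, 1)

Derivation:
step 0: pivot -12 → sign −
step 1: pivot 1 → sign +
step 2: row/col 2 already zero → sign 0
signature = (1, 1, 1)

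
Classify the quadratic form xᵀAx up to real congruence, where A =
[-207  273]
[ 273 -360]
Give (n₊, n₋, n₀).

Answer: (1, 1, 0)

Derivation:
step 0: pivot -207 → sign −
step 1: pivot 1/23 → sign +
signature = (1, 1, 0)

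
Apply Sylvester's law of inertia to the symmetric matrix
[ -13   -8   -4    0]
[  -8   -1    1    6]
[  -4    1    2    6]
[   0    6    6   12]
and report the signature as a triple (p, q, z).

step 0: pivot -13 → sign −
step 1: pivot 51/13 → sign +
step 2: pivot 3/17 → sign +
step 3: row/col 3 already zero → sign 0
signature = (2, 1, 1)

Answer: (2, 1, 1)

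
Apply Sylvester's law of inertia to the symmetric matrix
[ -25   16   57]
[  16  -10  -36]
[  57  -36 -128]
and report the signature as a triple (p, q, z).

Answer: (2, 1, 0)

Derivation:
step 0: pivot -25 → sign −
step 1: pivot 6/25 → sign +
step 2: pivot 1 → sign +
signature = (2, 1, 0)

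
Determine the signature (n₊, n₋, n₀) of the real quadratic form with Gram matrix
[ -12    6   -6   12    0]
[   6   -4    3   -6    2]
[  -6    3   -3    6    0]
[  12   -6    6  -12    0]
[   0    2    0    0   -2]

Answer: (1, 2, 2)

Derivation:
step 0: pivot -12 → sign −
step 1: pivot -1 → sign −
step 2: pivot 2 → sign +
step 3: row/col 3 already zero → sign 0
step 4: row/col 4 already zero → sign 0
signature = (1, 2, 2)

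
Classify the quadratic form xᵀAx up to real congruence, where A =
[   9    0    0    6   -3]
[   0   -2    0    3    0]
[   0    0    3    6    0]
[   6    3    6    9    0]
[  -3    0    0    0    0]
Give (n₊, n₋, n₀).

Answer: (3, 2, 0)

Derivation:
step 0: pivot 9 → sign +
step 1: pivot -2 → sign −
step 2: pivot 3 → sign +
step 3: pivot -5/2 → sign −
step 4: pivot 3/5 → sign +
signature = (3, 2, 0)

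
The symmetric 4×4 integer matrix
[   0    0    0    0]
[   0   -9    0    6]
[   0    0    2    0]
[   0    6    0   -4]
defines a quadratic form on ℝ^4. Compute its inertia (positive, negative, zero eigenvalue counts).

step 0: pivot -9 → sign −
step 1: pivot 2 → sign +
step 2: row/col 2 already zero → sign 0
step 3: row/col 3 already zero → sign 0
signature = (1, 1, 2)

Answer: (1, 1, 2)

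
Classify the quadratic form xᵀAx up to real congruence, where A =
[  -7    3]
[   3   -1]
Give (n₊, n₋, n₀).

step 0: pivot -7 → sign −
step 1: pivot 2/7 → sign +
signature = (1, 1, 0)

Answer: (1, 1, 0)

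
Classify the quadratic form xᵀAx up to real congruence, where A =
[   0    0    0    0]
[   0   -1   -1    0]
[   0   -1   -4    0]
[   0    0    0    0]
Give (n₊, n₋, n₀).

Answer: (0, 2, 2)

Derivation:
step 0: pivot -1 → sign −
step 1: pivot -3 → sign −
step 2: row/col 2 already zero → sign 0
step 3: row/col 3 already zero → sign 0
signature = (0, 2, 2)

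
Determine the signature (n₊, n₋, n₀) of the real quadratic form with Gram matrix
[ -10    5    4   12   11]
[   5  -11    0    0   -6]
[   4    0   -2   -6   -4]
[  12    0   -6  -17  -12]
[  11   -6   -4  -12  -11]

Answer: (2, 2, 1)

Derivation:
step 0: pivot -10 → sign −
step 1: pivot -17/2 → sign −
step 2: pivot 6/85 → sign +
step 3: pivot 1 → sign +
step 4: row/col 4 already zero → sign 0
signature = (2, 2, 1)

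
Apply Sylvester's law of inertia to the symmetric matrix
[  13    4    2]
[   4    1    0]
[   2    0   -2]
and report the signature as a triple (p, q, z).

step 0: pivot 13 → sign +
step 1: pivot -3/13 → sign −
step 2: pivot -2/3 → sign −
signature = (1, 2, 0)

Answer: (1, 2, 0)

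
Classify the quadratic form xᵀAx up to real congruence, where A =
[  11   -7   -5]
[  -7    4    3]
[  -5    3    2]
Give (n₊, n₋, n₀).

step 0: pivot 11 → sign +
step 1: pivot -5/11 → sign −
step 2: pivot -1/5 → sign −
signature = (1, 2, 0)

Answer: (1, 2, 0)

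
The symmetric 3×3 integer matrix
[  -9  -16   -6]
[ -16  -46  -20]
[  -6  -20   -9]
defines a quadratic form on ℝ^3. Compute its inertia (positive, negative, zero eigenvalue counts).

step 0: pivot -9 → sign −
step 1: pivot -158/9 → sign −
step 2: pivot -3/79 → sign −
signature = (0, 3, 0)

Answer: (0, 3, 0)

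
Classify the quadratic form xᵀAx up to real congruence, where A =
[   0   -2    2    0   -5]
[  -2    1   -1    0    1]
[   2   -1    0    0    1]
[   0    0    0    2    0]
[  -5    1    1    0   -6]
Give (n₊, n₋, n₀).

Answer: (2, 3, 0)

Derivation:
step 0: pivot 1 → sign +
step 1: pivot -4 → sign −
step 2: pivot -1 → sign −
step 3: pivot 2 → sign +
step 4: pivot -3/4 → sign −
signature = (2, 3, 0)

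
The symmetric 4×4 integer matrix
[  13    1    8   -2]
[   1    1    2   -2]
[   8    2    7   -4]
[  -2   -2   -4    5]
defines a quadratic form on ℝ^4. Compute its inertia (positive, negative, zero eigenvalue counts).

step 0: pivot 13 → sign +
step 1: pivot 12/13 → sign +
step 2: pivot 1 → sign +
step 3: row/col 3 already zero → sign 0
signature = (3, 0, 1)

Answer: (3, 0, 1)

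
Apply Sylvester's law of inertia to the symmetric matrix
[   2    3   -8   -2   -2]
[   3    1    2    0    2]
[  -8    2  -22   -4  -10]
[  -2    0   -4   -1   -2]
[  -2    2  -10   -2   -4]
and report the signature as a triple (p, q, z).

Answer: (2, 3, 0)

Derivation:
step 0: pivot 2 → sign +
step 1: pivot -7/2 → sign −
step 2: pivot 2 → sign +
step 3: pivot -3/7 → sign −
step 4: pivot -2/3 → sign −
signature = (2, 3, 0)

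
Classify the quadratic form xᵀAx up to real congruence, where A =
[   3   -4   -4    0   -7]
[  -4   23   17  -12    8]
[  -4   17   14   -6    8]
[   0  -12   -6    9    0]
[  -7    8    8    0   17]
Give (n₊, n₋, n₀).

Answer: (4, 1, 0)

Derivation:
step 0: pivot 3 → sign +
step 1: pivot 53/3 → sign +
step 2: pivot 51/53 → sign +
step 3: pivot -3 → sign −
step 4: pivot 6/17 → sign +
signature = (4, 1, 0)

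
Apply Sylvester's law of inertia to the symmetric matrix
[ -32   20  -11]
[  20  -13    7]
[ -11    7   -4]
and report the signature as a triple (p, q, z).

Answer: (0, 3, 0)

Derivation:
step 0: pivot -32 → sign −
step 1: pivot -1/2 → sign −
step 2: pivot -3/16 → sign −
signature = (0, 3, 0)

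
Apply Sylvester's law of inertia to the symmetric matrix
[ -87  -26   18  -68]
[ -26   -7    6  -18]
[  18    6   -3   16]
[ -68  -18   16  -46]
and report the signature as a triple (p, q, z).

step 0: pivot -87 → sign −
step 1: pivot 67/87 → sign +
step 2: pivot 15/67 → sign +
step 3: pivot 2/15 → sign +
signature = (3, 1, 0)

Answer: (3, 1, 0)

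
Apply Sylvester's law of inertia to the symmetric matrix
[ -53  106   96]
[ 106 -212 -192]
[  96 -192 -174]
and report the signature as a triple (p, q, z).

Answer: (0, 2, 1)

Derivation:
step 0: pivot -53 → sign −
step 1: pivot -6/53 → sign −
step 2: row/col 2 already zero → sign 0
signature = (0, 2, 1)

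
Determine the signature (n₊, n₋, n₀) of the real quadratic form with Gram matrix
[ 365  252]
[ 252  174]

step 0: pivot 365 → sign +
step 1: pivot 6/365 → sign +
signature = (2, 0, 0)

Answer: (2, 0, 0)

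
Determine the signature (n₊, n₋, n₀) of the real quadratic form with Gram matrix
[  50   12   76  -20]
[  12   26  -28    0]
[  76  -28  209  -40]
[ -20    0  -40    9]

Answer: (4, 0, 0)

Derivation:
step 0: pivot 50 → sign +
step 1: pivot 578/25 → sign +
step 2: pivot 1 → sign +
step 3: pivot 1/289 → sign +
signature = (4, 0, 0)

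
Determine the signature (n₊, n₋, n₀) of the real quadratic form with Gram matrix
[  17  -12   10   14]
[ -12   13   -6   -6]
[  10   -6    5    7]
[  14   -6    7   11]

step 0: pivot 17 → sign +
step 1: pivot 77/17 → sign +
step 2: pivot -87/77 → sign −
step 3: pivot 6/29 → sign +
signature = (3, 1, 0)

Answer: (3, 1, 0)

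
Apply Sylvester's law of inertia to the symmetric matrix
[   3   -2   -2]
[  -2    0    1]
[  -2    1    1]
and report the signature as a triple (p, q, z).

Answer: (1, 2, 0)

Derivation:
step 0: pivot 3 → sign +
step 1: pivot -4/3 → sign −
step 2: pivot -1/4 → sign −
signature = (1, 2, 0)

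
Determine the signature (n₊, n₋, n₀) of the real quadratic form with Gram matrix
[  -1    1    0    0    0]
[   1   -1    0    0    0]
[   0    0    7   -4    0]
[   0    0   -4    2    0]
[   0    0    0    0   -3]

step 0: pivot -1 → sign −
step 1: pivot 7 → sign +
step 2: pivot -2/7 → sign −
step 3: pivot -3 → sign −
step 4: row/col 4 already zero → sign 0
signature = (1, 3, 1)

Answer: (1, 3, 1)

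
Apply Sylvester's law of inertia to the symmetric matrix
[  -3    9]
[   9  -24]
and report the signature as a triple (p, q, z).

Answer: (1, 1, 0)

Derivation:
step 0: pivot -3 → sign −
step 1: pivot 3 → sign +
signature = (1, 1, 0)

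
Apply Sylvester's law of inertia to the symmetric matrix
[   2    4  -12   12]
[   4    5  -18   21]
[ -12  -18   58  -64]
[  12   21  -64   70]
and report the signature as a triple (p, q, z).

step 0: pivot 2 → sign +
step 1: pivot -3 → sign −
step 2: pivot -2 → sign −
step 3: pivot 3 → sign +
signature = (2, 2, 0)

Answer: (2, 2, 0)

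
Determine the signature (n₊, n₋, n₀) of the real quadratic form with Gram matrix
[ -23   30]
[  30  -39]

step 0: pivot -23 → sign −
step 1: pivot 3/23 → sign +
signature = (1, 1, 0)

Answer: (1, 1, 0)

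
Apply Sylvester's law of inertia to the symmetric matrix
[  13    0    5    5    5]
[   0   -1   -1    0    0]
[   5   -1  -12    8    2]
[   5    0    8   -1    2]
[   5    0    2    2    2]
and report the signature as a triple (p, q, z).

Answer: (2, 3, 0)

Derivation:
step 0: pivot 13 → sign +
step 1: pivot -1 → sign −
step 2: pivot -168/13 → sign −
step 3: pivot -11/168 → sign −
step 4: pivot 3/11 → sign +
signature = (2, 3, 0)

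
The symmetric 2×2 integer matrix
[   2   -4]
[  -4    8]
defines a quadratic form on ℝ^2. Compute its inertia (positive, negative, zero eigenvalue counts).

step 0: pivot 2 → sign +
step 1: row/col 1 already zero → sign 0
signature = (1, 0, 1)

Answer: (1, 0, 1)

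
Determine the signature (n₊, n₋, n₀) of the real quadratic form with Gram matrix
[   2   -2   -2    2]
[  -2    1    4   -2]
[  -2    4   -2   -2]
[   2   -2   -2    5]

step 0: pivot 2 → sign +
step 1: pivot -1 → sign −
step 2: pivot 3 → sign +
step 3: row/col 3 already zero → sign 0
signature = (2, 1, 1)

Answer: (2, 1, 1)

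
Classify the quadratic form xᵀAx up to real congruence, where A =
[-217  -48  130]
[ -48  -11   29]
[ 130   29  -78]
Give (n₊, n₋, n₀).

step 0: pivot -217 → sign −
step 1: pivot -83/217 → sign −
step 2: pivot 3/83 → sign +
signature = (1, 2, 0)

Answer: (1, 2, 0)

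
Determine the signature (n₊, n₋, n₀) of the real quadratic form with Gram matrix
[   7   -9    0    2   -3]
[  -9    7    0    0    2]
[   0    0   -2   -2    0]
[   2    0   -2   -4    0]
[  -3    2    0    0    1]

step 0: pivot 7 → sign +
step 1: pivot -32/7 → sign −
step 2: pivot -2 → sign −
step 3: pivot -9/8 → sign −
step 4: pivot 1/2 → sign +
signature = (2, 3, 0)

Answer: (2, 3, 0)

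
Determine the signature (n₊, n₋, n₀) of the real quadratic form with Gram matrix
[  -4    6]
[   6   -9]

Answer: (0, 1, 1)

Derivation:
step 0: pivot -4 → sign −
step 1: row/col 1 already zero → sign 0
signature = (0, 1, 1)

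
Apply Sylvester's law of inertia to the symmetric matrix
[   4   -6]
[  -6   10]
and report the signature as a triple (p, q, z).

Answer: (2, 0, 0)

Derivation:
step 0: pivot 4 → sign +
step 1: pivot 1 → sign +
signature = (2, 0, 0)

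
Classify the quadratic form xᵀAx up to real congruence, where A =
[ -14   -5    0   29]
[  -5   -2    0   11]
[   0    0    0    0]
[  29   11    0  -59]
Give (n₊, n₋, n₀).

Answer: (1, 2, 1)

Derivation:
step 0: pivot -14 → sign −
step 1: pivot -3/14 → sign −
step 2: pivot 3 → sign +
step 3: row/col 3 already zero → sign 0
signature = (1, 2, 1)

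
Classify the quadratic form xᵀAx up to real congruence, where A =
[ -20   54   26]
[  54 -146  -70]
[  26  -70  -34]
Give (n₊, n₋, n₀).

step 0: pivot -20 → sign −
step 1: pivot -1/5 → sign −
step 2: row/col 2 already zero → sign 0
signature = (0, 2, 1)

Answer: (0, 2, 1)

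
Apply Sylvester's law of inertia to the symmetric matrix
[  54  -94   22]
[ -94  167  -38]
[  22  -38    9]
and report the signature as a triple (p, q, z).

Answer: (3, 0, 0)

Derivation:
step 0: pivot 54 → sign +
step 1: pivot 91/27 → sign +
step 2: pivot 1/91 → sign +
signature = (3, 0, 0)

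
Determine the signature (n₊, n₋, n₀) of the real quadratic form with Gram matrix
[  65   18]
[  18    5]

step 0: pivot 65 → sign +
step 1: pivot 1/65 → sign +
signature = (2, 0, 0)

Answer: (2, 0, 0)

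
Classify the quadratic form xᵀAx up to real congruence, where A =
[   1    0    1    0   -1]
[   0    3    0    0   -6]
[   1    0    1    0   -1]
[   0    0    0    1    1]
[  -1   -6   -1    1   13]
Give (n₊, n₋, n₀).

step 0: pivot 1 → sign +
step 1: pivot 3 → sign +
step 2: pivot 1 → sign +
step 3: pivot -1 → sign −
step 4: row/col 4 already zero → sign 0
signature = (3, 1, 1)

Answer: (3, 1, 1)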